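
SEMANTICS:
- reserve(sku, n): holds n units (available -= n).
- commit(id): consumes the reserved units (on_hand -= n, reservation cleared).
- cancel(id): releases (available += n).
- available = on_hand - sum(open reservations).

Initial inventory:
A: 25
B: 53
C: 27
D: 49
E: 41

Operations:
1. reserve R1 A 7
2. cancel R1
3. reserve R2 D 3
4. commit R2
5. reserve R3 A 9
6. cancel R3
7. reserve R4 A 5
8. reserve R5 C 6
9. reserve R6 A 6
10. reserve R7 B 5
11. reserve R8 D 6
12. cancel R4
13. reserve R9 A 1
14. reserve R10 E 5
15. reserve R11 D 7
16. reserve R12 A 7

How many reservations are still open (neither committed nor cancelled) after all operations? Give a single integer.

Step 1: reserve R1 A 7 -> on_hand[A=25 B=53 C=27 D=49 E=41] avail[A=18 B=53 C=27 D=49 E=41] open={R1}
Step 2: cancel R1 -> on_hand[A=25 B=53 C=27 D=49 E=41] avail[A=25 B=53 C=27 D=49 E=41] open={}
Step 3: reserve R2 D 3 -> on_hand[A=25 B=53 C=27 D=49 E=41] avail[A=25 B=53 C=27 D=46 E=41] open={R2}
Step 4: commit R2 -> on_hand[A=25 B=53 C=27 D=46 E=41] avail[A=25 B=53 C=27 D=46 E=41] open={}
Step 5: reserve R3 A 9 -> on_hand[A=25 B=53 C=27 D=46 E=41] avail[A=16 B=53 C=27 D=46 E=41] open={R3}
Step 6: cancel R3 -> on_hand[A=25 B=53 C=27 D=46 E=41] avail[A=25 B=53 C=27 D=46 E=41] open={}
Step 7: reserve R4 A 5 -> on_hand[A=25 B=53 C=27 D=46 E=41] avail[A=20 B=53 C=27 D=46 E=41] open={R4}
Step 8: reserve R5 C 6 -> on_hand[A=25 B=53 C=27 D=46 E=41] avail[A=20 B=53 C=21 D=46 E=41] open={R4,R5}
Step 9: reserve R6 A 6 -> on_hand[A=25 B=53 C=27 D=46 E=41] avail[A=14 B=53 C=21 D=46 E=41] open={R4,R5,R6}
Step 10: reserve R7 B 5 -> on_hand[A=25 B=53 C=27 D=46 E=41] avail[A=14 B=48 C=21 D=46 E=41] open={R4,R5,R6,R7}
Step 11: reserve R8 D 6 -> on_hand[A=25 B=53 C=27 D=46 E=41] avail[A=14 B=48 C=21 D=40 E=41] open={R4,R5,R6,R7,R8}
Step 12: cancel R4 -> on_hand[A=25 B=53 C=27 D=46 E=41] avail[A=19 B=48 C=21 D=40 E=41] open={R5,R6,R7,R8}
Step 13: reserve R9 A 1 -> on_hand[A=25 B=53 C=27 D=46 E=41] avail[A=18 B=48 C=21 D=40 E=41] open={R5,R6,R7,R8,R9}
Step 14: reserve R10 E 5 -> on_hand[A=25 B=53 C=27 D=46 E=41] avail[A=18 B=48 C=21 D=40 E=36] open={R10,R5,R6,R7,R8,R9}
Step 15: reserve R11 D 7 -> on_hand[A=25 B=53 C=27 D=46 E=41] avail[A=18 B=48 C=21 D=33 E=36] open={R10,R11,R5,R6,R7,R8,R9}
Step 16: reserve R12 A 7 -> on_hand[A=25 B=53 C=27 D=46 E=41] avail[A=11 B=48 C=21 D=33 E=36] open={R10,R11,R12,R5,R6,R7,R8,R9}
Open reservations: ['R10', 'R11', 'R12', 'R5', 'R6', 'R7', 'R8', 'R9'] -> 8

Answer: 8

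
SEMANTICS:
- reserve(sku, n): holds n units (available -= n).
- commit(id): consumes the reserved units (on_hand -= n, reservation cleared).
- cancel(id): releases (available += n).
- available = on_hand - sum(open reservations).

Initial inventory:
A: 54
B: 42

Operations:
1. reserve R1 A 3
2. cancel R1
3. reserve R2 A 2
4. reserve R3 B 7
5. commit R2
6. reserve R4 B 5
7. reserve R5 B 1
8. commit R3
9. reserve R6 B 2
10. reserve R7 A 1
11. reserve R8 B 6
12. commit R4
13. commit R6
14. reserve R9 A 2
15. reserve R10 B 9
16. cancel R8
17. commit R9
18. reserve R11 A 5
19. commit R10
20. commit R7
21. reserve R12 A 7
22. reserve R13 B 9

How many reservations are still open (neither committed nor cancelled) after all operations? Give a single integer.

Step 1: reserve R1 A 3 -> on_hand[A=54 B=42] avail[A=51 B=42] open={R1}
Step 2: cancel R1 -> on_hand[A=54 B=42] avail[A=54 B=42] open={}
Step 3: reserve R2 A 2 -> on_hand[A=54 B=42] avail[A=52 B=42] open={R2}
Step 4: reserve R3 B 7 -> on_hand[A=54 B=42] avail[A=52 B=35] open={R2,R3}
Step 5: commit R2 -> on_hand[A=52 B=42] avail[A=52 B=35] open={R3}
Step 6: reserve R4 B 5 -> on_hand[A=52 B=42] avail[A=52 B=30] open={R3,R4}
Step 7: reserve R5 B 1 -> on_hand[A=52 B=42] avail[A=52 B=29] open={R3,R4,R5}
Step 8: commit R3 -> on_hand[A=52 B=35] avail[A=52 B=29] open={R4,R5}
Step 9: reserve R6 B 2 -> on_hand[A=52 B=35] avail[A=52 B=27] open={R4,R5,R6}
Step 10: reserve R7 A 1 -> on_hand[A=52 B=35] avail[A=51 B=27] open={R4,R5,R6,R7}
Step 11: reserve R8 B 6 -> on_hand[A=52 B=35] avail[A=51 B=21] open={R4,R5,R6,R7,R8}
Step 12: commit R4 -> on_hand[A=52 B=30] avail[A=51 B=21] open={R5,R6,R7,R8}
Step 13: commit R6 -> on_hand[A=52 B=28] avail[A=51 B=21] open={R5,R7,R8}
Step 14: reserve R9 A 2 -> on_hand[A=52 B=28] avail[A=49 B=21] open={R5,R7,R8,R9}
Step 15: reserve R10 B 9 -> on_hand[A=52 B=28] avail[A=49 B=12] open={R10,R5,R7,R8,R9}
Step 16: cancel R8 -> on_hand[A=52 B=28] avail[A=49 B=18] open={R10,R5,R7,R9}
Step 17: commit R9 -> on_hand[A=50 B=28] avail[A=49 B=18] open={R10,R5,R7}
Step 18: reserve R11 A 5 -> on_hand[A=50 B=28] avail[A=44 B=18] open={R10,R11,R5,R7}
Step 19: commit R10 -> on_hand[A=50 B=19] avail[A=44 B=18] open={R11,R5,R7}
Step 20: commit R7 -> on_hand[A=49 B=19] avail[A=44 B=18] open={R11,R5}
Step 21: reserve R12 A 7 -> on_hand[A=49 B=19] avail[A=37 B=18] open={R11,R12,R5}
Step 22: reserve R13 B 9 -> on_hand[A=49 B=19] avail[A=37 B=9] open={R11,R12,R13,R5}
Open reservations: ['R11', 'R12', 'R13', 'R5'] -> 4

Answer: 4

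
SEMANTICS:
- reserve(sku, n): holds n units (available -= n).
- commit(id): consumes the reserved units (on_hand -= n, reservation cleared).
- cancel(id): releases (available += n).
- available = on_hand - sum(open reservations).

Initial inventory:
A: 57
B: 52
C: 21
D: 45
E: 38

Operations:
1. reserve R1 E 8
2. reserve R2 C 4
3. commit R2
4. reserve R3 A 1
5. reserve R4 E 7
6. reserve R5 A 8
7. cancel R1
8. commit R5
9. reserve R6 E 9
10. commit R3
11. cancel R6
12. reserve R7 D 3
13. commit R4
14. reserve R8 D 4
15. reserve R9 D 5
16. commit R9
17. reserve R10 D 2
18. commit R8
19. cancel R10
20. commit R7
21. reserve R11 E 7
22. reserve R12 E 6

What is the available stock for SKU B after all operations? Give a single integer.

Answer: 52

Derivation:
Step 1: reserve R1 E 8 -> on_hand[A=57 B=52 C=21 D=45 E=38] avail[A=57 B=52 C=21 D=45 E=30] open={R1}
Step 2: reserve R2 C 4 -> on_hand[A=57 B=52 C=21 D=45 E=38] avail[A=57 B=52 C=17 D=45 E=30] open={R1,R2}
Step 3: commit R2 -> on_hand[A=57 B=52 C=17 D=45 E=38] avail[A=57 B=52 C=17 D=45 E=30] open={R1}
Step 4: reserve R3 A 1 -> on_hand[A=57 B=52 C=17 D=45 E=38] avail[A=56 B=52 C=17 D=45 E=30] open={R1,R3}
Step 5: reserve R4 E 7 -> on_hand[A=57 B=52 C=17 D=45 E=38] avail[A=56 B=52 C=17 D=45 E=23] open={R1,R3,R4}
Step 6: reserve R5 A 8 -> on_hand[A=57 B=52 C=17 D=45 E=38] avail[A=48 B=52 C=17 D=45 E=23] open={R1,R3,R4,R5}
Step 7: cancel R1 -> on_hand[A=57 B=52 C=17 D=45 E=38] avail[A=48 B=52 C=17 D=45 E=31] open={R3,R4,R5}
Step 8: commit R5 -> on_hand[A=49 B=52 C=17 D=45 E=38] avail[A=48 B=52 C=17 D=45 E=31] open={R3,R4}
Step 9: reserve R6 E 9 -> on_hand[A=49 B=52 C=17 D=45 E=38] avail[A=48 B=52 C=17 D=45 E=22] open={R3,R4,R6}
Step 10: commit R3 -> on_hand[A=48 B=52 C=17 D=45 E=38] avail[A=48 B=52 C=17 D=45 E=22] open={R4,R6}
Step 11: cancel R6 -> on_hand[A=48 B=52 C=17 D=45 E=38] avail[A=48 B=52 C=17 D=45 E=31] open={R4}
Step 12: reserve R7 D 3 -> on_hand[A=48 B=52 C=17 D=45 E=38] avail[A=48 B=52 C=17 D=42 E=31] open={R4,R7}
Step 13: commit R4 -> on_hand[A=48 B=52 C=17 D=45 E=31] avail[A=48 B=52 C=17 D=42 E=31] open={R7}
Step 14: reserve R8 D 4 -> on_hand[A=48 B=52 C=17 D=45 E=31] avail[A=48 B=52 C=17 D=38 E=31] open={R7,R8}
Step 15: reserve R9 D 5 -> on_hand[A=48 B=52 C=17 D=45 E=31] avail[A=48 B=52 C=17 D=33 E=31] open={R7,R8,R9}
Step 16: commit R9 -> on_hand[A=48 B=52 C=17 D=40 E=31] avail[A=48 B=52 C=17 D=33 E=31] open={R7,R8}
Step 17: reserve R10 D 2 -> on_hand[A=48 B=52 C=17 D=40 E=31] avail[A=48 B=52 C=17 D=31 E=31] open={R10,R7,R8}
Step 18: commit R8 -> on_hand[A=48 B=52 C=17 D=36 E=31] avail[A=48 B=52 C=17 D=31 E=31] open={R10,R7}
Step 19: cancel R10 -> on_hand[A=48 B=52 C=17 D=36 E=31] avail[A=48 B=52 C=17 D=33 E=31] open={R7}
Step 20: commit R7 -> on_hand[A=48 B=52 C=17 D=33 E=31] avail[A=48 B=52 C=17 D=33 E=31] open={}
Step 21: reserve R11 E 7 -> on_hand[A=48 B=52 C=17 D=33 E=31] avail[A=48 B=52 C=17 D=33 E=24] open={R11}
Step 22: reserve R12 E 6 -> on_hand[A=48 B=52 C=17 D=33 E=31] avail[A=48 B=52 C=17 D=33 E=18] open={R11,R12}
Final available[B] = 52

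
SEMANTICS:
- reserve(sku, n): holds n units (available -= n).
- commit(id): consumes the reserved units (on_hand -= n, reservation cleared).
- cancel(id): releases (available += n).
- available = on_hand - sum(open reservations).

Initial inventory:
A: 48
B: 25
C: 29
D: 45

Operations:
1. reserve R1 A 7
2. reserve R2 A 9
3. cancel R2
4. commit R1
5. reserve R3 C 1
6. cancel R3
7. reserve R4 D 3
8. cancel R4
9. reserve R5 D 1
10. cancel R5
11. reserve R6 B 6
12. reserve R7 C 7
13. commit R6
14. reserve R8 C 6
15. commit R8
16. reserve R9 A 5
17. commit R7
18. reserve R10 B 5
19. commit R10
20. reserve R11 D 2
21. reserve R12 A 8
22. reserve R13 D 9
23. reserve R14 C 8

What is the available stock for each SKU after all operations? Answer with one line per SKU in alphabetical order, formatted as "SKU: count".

Step 1: reserve R1 A 7 -> on_hand[A=48 B=25 C=29 D=45] avail[A=41 B=25 C=29 D=45] open={R1}
Step 2: reserve R2 A 9 -> on_hand[A=48 B=25 C=29 D=45] avail[A=32 B=25 C=29 D=45] open={R1,R2}
Step 3: cancel R2 -> on_hand[A=48 B=25 C=29 D=45] avail[A=41 B=25 C=29 D=45] open={R1}
Step 4: commit R1 -> on_hand[A=41 B=25 C=29 D=45] avail[A=41 B=25 C=29 D=45] open={}
Step 5: reserve R3 C 1 -> on_hand[A=41 B=25 C=29 D=45] avail[A=41 B=25 C=28 D=45] open={R3}
Step 6: cancel R3 -> on_hand[A=41 B=25 C=29 D=45] avail[A=41 B=25 C=29 D=45] open={}
Step 7: reserve R4 D 3 -> on_hand[A=41 B=25 C=29 D=45] avail[A=41 B=25 C=29 D=42] open={R4}
Step 8: cancel R4 -> on_hand[A=41 B=25 C=29 D=45] avail[A=41 B=25 C=29 D=45] open={}
Step 9: reserve R5 D 1 -> on_hand[A=41 B=25 C=29 D=45] avail[A=41 B=25 C=29 D=44] open={R5}
Step 10: cancel R5 -> on_hand[A=41 B=25 C=29 D=45] avail[A=41 B=25 C=29 D=45] open={}
Step 11: reserve R6 B 6 -> on_hand[A=41 B=25 C=29 D=45] avail[A=41 B=19 C=29 D=45] open={R6}
Step 12: reserve R7 C 7 -> on_hand[A=41 B=25 C=29 D=45] avail[A=41 B=19 C=22 D=45] open={R6,R7}
Step 13: commit R6 -> on_hand[A=41 B=19 C=29 D=45] avail[A=41 B=19 C=22 D=45] open={R7}
Step 14: reserve R8 C 6 -> on_hand[A=41 B=19 C=29 D=45] avail[A=41 B=19 C=16 D=45] open={R7,R8}
Step 15: commit R8 -> on_hand[A=41 B=19 C=23 D=45] avail[A=41 B=19 C=16 D=45] open={R7}
Step 16: reserve R9 A 5 -> on_hand[A=41 B=19 C=23 D=45] avail[A=36 B=19 C=16 D=45] open={R7,R9}
Step 17: commit R7 -> on_hand[A=41 B=19 C=16 D=45] avail[A=36 B=19 C=16 D=45] open={R9}
Step 18: reserve R10 B 5 -> on_hand[A=41 B=19 C=16 D=45] avail[A=36 B=14 C=16 D=45] open={R10,R9}
Step 19: commit R10 -> on_hand[A=41 B=14 C=16 D=45] avail[A=36 B=14 C=16 D=45] open={R9}
Step 20: reserve R11 D 2 -> on_hand[A=41 B=14 C=16 D=45] avail[A=36 B=14 C=16 D=43] open={R11,R9}
Step 21: reserve R12 A 8 -> on_hand[A=41 B=14 C=16 D=45] avail[A=28 B=14 C=16 D=43] open={R11,R12,R9}
Step 22: reserve R13 D 9 -> on_hand[A=41 B=14 C=16 D=45] avail[A=28 B=14 C=16 D=34] open={R11,R12,R13,R9}
Step 23: reserve R14 C 8 -> on_hand[A=41 B=14 C=16 D=45] avail[A=28 B=14 C=8 D=34] open={R11,R12,R13,R14,R9}

Answer: A: 28
B: 14
C: 8
D: 34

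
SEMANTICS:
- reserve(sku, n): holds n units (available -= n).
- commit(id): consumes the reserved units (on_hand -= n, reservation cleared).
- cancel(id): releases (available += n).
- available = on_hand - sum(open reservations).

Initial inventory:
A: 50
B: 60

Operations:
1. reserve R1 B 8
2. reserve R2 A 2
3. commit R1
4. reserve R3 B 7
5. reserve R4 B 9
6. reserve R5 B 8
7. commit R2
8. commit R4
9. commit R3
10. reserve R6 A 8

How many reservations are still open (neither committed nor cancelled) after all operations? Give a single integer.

Answer: 2

Derivation:
Step 1: reserve R1 B 8 -> on_hand[A=50 B=60] avail[A=50 B=52] open={R1}
Step 2: reserve R2 A 2 -> on_hand[A=50 B=60] avail[A=48 B=52] open={R1,R2}
Step 3: commit R1 -> on_hand[A=50 B=52] avail[A=48 B=52] open={R2}
Step 4: reserve R3 B 7 -> on_hand[A=50 B=52] avail[A=48 B=45] open={R2,R3}
Step 5: reserve R4 B 9 -> on_hand[A=50 B=52] avail[A=48 B=36] open={R2,R3,R4}
Step 6: reserve R5 B 8 -> on_hand[A=50 B=52] avail[A=48 B=28] open={R2,R3,R4,R5}
Step 7: commit R2 -> on_hand[A=48 B=52] avail[A=48 B=28] open={R3,R4,R5}
Step 8: commit R4 -> on_hand[A=48 B=43] avail[A=48 B=28] open={R3,R5}
Step 9: commit R3 -> on_hand[A=48 B=36] avail[A=48 B=28] open={R5}
Step 10: reserve R6 A 8 -> on_hand[A=48 B=36] avail[A=40 B=28] open={R5,R6}
Open reservations: ['R5', 'R6'] -> 2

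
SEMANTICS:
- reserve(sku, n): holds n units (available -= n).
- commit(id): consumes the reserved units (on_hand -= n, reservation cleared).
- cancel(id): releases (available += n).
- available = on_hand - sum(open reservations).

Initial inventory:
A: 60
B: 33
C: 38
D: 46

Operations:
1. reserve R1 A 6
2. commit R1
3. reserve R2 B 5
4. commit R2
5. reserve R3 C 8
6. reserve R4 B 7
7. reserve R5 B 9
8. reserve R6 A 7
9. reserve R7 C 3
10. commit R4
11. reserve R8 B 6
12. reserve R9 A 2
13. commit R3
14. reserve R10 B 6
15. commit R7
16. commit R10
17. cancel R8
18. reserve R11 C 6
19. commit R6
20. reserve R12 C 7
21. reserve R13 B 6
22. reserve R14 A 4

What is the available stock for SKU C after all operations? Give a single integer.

Step 1: reserve R1 A 6 -> on_hand[A=60 B=33 C=38 D=46] avail[A=54 B=33 C=38 D=46] open={R1}
Step 2: commit R1 -> on_hand[A=54 B=33 C=38 D=46] avail[A=54 B=33 C=38 D=46] open={}
Step 3: reserve R2 B 5 -> on_hand[A=54 B=33 C=38 D=46] avail[A=54 B=28 C=38 D=46] open={R2}
Step 4: commit R2 -> on_hand[A=54 B=28 C=38 D=46] avail[A=54 B=28 C=38 D=46] open={}
Step 5: reserve R3 C 8 -> on_hand[A=54 B=28 C=38 D=46] avail[A=54 B=28 C=30 D=46] open={R3}
Step 6: reserve R4 B 7 -> on_hand[A=54 B=28 C=38 D=46] avail[A=54 B=21 C=30 D=46] open={R3,R4}
Step 7: reserve R5 B 9 -> on_hand[A=54 B=28 C=38 D=46] avail[A=54 B=12 C=30 D=46] open={R3,R4,R5}
Step 8: reserve R6 A 7 -> on_hand[A=54 B=28 C=38 D=46] avail[A=47 B=12 C=30 D=46] open={R3,R4,R5,R6}
Step 9: reserve R7 C 3 -> on_hand[A=54 B=28 C=38 D=46] avail[A=47 B=12 C=27 D=46] open={R3,R4,R5,R6,R7}
Step 10: commit R4 -> on_hand[A=54 B=21 C=38 D=46] avail[A=47 B=12 C=27 D=46] open={R3,R5,R6,R7}
Step 11: reserve R8 B 6 -> on_hand[A=54 B=21 C=38 D=46] avail[A=47 B=6 C=27 D=46] open={R3,R5,R6,R7,R8}
Step 12: reserve R9 A 2 -> on_hand[A=54 B=21 C=38 D=46] avail[A=45 B=6 C=27 D=46] open={R3,R5,R6,R7,R8,R9}
Step 13: commit R3 -> on_hand[A=54 B=21 C=30 D=46] avail[A=45 B=6 C=27 D=46] open={R5,R6,R7,R8,R9}
Step 14: reserve R10 B 6 -> on_hand[A=54 B=21 C=30 D=46] avail[A=45 B=0 C=27 D=46] open={R10,R5,R6,R7,R8,R9}
Step 15: commit R7 -> on_hand[A=54 B=21 C=27 D=46] avail[A=45 B=0 C=27 D=46] open={R10,R5,R6,R8,R9}
Step 16: commit R10 -> on_hand[A=54 B=15 C=27 D=46] avail[A=45 B=0 C=27 D=46] open={R5,R6,R8,R9}
Step 17: cancel R8 -> on_hand[A=54 B=15 C=27 D=46] avail[A=45 B=6 C=27 D=46] open={R5,R6,R9}
Step 18: reserve R11 C 6 -> on_hand[A=54 B=15 C=27 D=46] avail[A=45 B=6 C=21 D=46] open={R11,R5,R6,R9}
Step 19: commit R6 -> on_hand[A=47 B=15 C=27 D=46] avail[A=45 B=6 C=21 D=46] open={R11,R5,R9}
Step 20: reserve R12 C 7 -> on_hand[A=47 B=15 C=27 D=46] avail[A=45 B=6 C=14 D=46] open={R11,R12,R5,R9}
Step 21: reserve R13 B 6 -> on_hand[A=47 B=15 C=27 D=46] avail[A=45 B=0 C=14 D=46] open={R11,R12,R13,R5,R9}
Step 22: reserve R14 A 4 -> on_hand[A=47 B=15 C=27 D=46] avail[A=41 B=0 C=14 D=46] open={R11,R12,R13,R14,R5,R9}
Final available[C] = 14

Answer: 14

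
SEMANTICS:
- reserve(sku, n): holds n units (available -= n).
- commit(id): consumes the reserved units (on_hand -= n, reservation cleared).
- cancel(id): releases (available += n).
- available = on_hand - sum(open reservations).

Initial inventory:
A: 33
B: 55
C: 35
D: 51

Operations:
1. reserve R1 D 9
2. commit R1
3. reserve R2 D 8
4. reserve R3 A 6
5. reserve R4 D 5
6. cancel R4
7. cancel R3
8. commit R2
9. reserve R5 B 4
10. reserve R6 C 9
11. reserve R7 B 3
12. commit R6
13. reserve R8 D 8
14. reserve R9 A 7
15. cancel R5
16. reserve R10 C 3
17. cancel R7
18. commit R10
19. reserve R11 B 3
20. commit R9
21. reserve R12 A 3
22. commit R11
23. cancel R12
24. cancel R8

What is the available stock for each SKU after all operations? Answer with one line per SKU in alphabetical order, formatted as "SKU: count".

Answer: A: 26
B: 52
C: 23
D: 34

Derivation:
Step 1: reserve R1 D 9 -> on_hand[A=33 B=55 C=35 D=51] avail[A=33 B=55 C=35 D=42] open={R1}
Step 2: commit R1 -> on_hand[A=33 B=55 C=35 D=42] avail[A=33 B=55 C=35 D=42] open={}
Step 3: reserve R2 D 8 -> on_hand[A=33 B=55 C=35 D=42] avail[A=33 B=55 C=35 D=34] open={R2}
Step 4: reserve R3 A 6 -> on_hand[A=33 B=55 C=35 D=42] avail[A=27 B=55 C=35 D=34] open={R2,R3}
Step 5: reserve R4 D 5 -> on_hand[A=33 B=55 C=35 D=42] avail[A=27 B=55 C=35 D=29] open={R2,R3,R4}
Step 6: cancel R4 -> on_hand[A=33 B=55 C=35 D=42] avail[A=27 B=55 C=35 D=34] open={R2,R3}
Step 7: cancel R3 -> on_hand[A=33 B=55 C=35 D=42] avail[A=33 B=55 C=35 D=34] open={R2}
Step 8: commit R2 -> on_hand[A=33 B=55 C=35 D=34] avail[A=33 B=55 C=35 D=34] open={}
Step 9: reserve R5 B 4 -> on_hand[A=33 B=55 C=35 D=34] avail[A=33 B=51 C=35 D=34] open={R5}
Step 10: reserve R6 C 9 -> on_hand[A=33 B=55 C=35 D=34] avail[A=33 B=51 C=26 D=34] open={R5,R6}
Step 11: reserve R7 B 3 -> on_hand[A=33 B=55 C=35 D=34] avail[A=33 B=48 C=26 D=34] open={R5,R6,R7}
Step 12: commit R6 -> on_hand[A=33 B=55 C=26 D=34] avail[A=33 B=48 C=26 D=34] open={R5,R7}
Step 13: reserve R8 D 8 -> on_hand[A=33 B=55 C=26 D=34] avail[A=33 B=48 C=26 D=26] open={R5,R7,R8}
Step 14: reserve R9 A 7 -> on_hand[A=33 B=55 C=26 D=34] avail[A=26 B=48 C=26 D=26] open={R5,R7,R8,R9}
Step 15: cancel R5 -> on_hand[A=33 B=55 C=26 D=34] avail[A=26 B=52 C=26 D=26] open={R7,R8,R9}
Step 16: reserve R10 C 3 -> on_hand[A=33 B=55 C=26 D=34] avail[A=26 B=52 C=23 D=26] open={R10,R7,R8,R9}
Step 17: cancel R7 -> on_hand[A=33 B=55 C=26 D=34] avail[A=26 B=55 C=23 D=26] open={R10,R8,R9}
Step 18: commit R10 -> on_hand[A=33 B=55 C=23 D=34] avail[A=26 B=55 C=23 D=26] open={R8,R9}
Step 19: reserve R11 B 3 -> on_hand[A=33 B=55 C=23 D=34] avail[A=26 B=52 C=23 D=26] open={R11,R8,R9}
Step 20: commit R9 -> on_hand[A=26 B=55 C=23 D=34] avail[A=26 B=52 C=23 D=26] open={R11,R8}
Step 21: reserve R12 A 3 -> on_hand[A=26 B=55 C=23 D=34] avail[A=23 B=52 C=23 D=26] open={R11,R12,R8}
Step 22: commit R11 -> on_hand[A=26 B=52 C=23 D=34] avail[A=23 B=52 C=23 D=26] open={R12,R8}
Step 23: cancel R12 -> on_hand[A=26 B=52 C=23 D=34] avail[A=26 B=52 C=23 D=26] open={R8}
Step 24: cancel R8 -> on_hand[A=26 B=52 C=23 D=34] avail[A=26 B=52 C=23 D=34] open={}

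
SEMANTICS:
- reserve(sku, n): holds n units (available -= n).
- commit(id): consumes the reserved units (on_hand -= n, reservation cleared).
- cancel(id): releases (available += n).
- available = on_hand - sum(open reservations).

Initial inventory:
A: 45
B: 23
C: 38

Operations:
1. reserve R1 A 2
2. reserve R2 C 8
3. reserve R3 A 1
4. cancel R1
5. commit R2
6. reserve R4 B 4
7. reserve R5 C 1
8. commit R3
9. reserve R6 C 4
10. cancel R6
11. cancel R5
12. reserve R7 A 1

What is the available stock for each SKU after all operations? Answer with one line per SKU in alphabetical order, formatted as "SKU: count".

Step 1: reserve R1 A 2 -> on_hand[A=45 B=23 C=38] avail[A=43 B=23 C=38] open={R1}
Step 2: reserve R2 C 8 -> on_hand[A=45 B=23 C=38] avail[A=43 B=23 C=30] open={R1,R2}
Step 3: reserve R3 A 1 -> on_hand[A=45 B=23 C=38] avail[A=42 B=23 C=30] open={R1,R2,R3}
Step 4: cancel R1 -> on_hand[A=45 B=23 C=38] avail[A=44 B=23 C=30] open={R2,R3}
Step 5: commit R2 -> on_hand[A=45 B=23 C=30] avail[A=44 B=23 C=30] open={R3}
Step 6: reserve R4 B 4 -> on_hand[A=45 B=23 C=30] avail[A=44 B=19 C=30] open={R3,R4}
Step 7: reserve R5 C 1 -> on_hand[A=45 B=23 C=30] avail[A=44 B=19 C=29] open={R3,R4,R5}
Step 8: commit R3 -> on_hand[A=44 B=23 C=30] avail[A=44 B=19 C=29] open={R4,R5}
Step 9: reserve R6 C 4 -> on_hand[A=44 B=23 C=30] avail[A=44 B=19 C=25] open={R4,R5,R6}
Step 10: cancel R6 -> on_hand[A=44 B=23 C=30] avail[A=44 B=19 C=29] open={R4,R5}
Step 11: cancel R5 -> on_hand[A=44 B=23 C=30] avail[A=44 B=19 C=30] open={R4}
Step 12: reserve R7 A 1 -> on_hand[A=44 B=23 C=30] avail[A=43 B=19 C=30] open={R4,R7}

Answer: A: 43
B: 19
C: 30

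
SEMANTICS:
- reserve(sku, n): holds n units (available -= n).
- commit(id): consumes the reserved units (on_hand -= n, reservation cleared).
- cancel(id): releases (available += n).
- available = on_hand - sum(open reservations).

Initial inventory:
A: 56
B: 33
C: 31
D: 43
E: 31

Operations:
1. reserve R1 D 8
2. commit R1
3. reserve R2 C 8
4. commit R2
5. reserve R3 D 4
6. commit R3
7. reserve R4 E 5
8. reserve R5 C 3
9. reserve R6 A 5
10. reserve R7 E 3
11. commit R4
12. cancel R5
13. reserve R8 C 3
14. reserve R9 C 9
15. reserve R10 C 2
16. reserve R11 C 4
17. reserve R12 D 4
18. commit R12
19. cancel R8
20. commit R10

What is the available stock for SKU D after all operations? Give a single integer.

Step 1: reserve R1 D 8 -> on_hand[A=56 B=33 C=31 D=43 E=31] avail[A=56 B=33 C=31 D=35 E=31] open={R1}
Step 2: commit R1 -> on_hand[A=56 B=33 C=31 D=35 E=31] avail[A=56 B=33 C=31 D=35 E=31] open={}
Step 3: reserve R2 C 8 -> on_hand[A=56 B=33 C=31 D=35 E=31] avail[A=56 B=33 C=23 D=35 E=31] open={R2}
Step 4: commit R2 -> on_hand[A=56 B=33 C=23 D=35 E=31] avail[A=56 B=33 C=23 D=35 E=31] open={}
Step 5: reserve R3 D 4 -> on_hand[A=56 B=33 C=23 D=35 E=31] avail[A=56 B=33 C=23 D=31 E=31] open={R3}
Step 6: commit R3 -> on_hand[A=56 B=33 C=23 D=31 E=31] avail[A=56 B=33 C=23 D=31 E=31] open={}
Step 7: reserve R4 E 5 -> on_hand[A=56 B=33 C=23 D=31 E=31] avail[A=56 B=33 C=23 D=31 E=26] open={R4}
Step 8: reserve R5 C 3 -> on_hand[A=56 B=33 C=23 D=31 E=31] avail[A=56 B=33 C=20 D=31 E=26] open={R4,R5}
Step 9: reserve R6 A 5 -> on_hand[A=56 B=33 C=23 D=31 E=31] avail[A=51 B=33 C=20 D=31 E=26] open={R4,R5,R6}
Step 10: reserve R7 E 3 -> on_hand[A=56 B=33 C=23 D=31 E=31] avail[A=51 B=33 C=20 D=31 E=23] open={R4,R5,R6,R7}
Step 11: commit R4 -> on_hand[A=56 B=33 C=23 D=31 E=26] avail[A=51 B=33 C=20 D=31 E=23] open={R5,R6,R7}
Step 12: cancel R5 -> on_hand[A=56 B=33 C=23 D=31 E=26] avail[A=51 B=33 C=23 D=31 E=23] open={R6,R7}
Step 13: reserve R8 C 3 -> on_hand[A=56 B=33 C=23 D=31 E=26] avail[A=51 B=33 C=20 D=31 E=23] open={R6,R7,R8}
Step 14: reserve R9 C 9 -> on_hand[A=56 B=33 C=23 D=31 E=26] avail[A=51 B=33 C=11 D=31 E=23] open={R6,R7,R8,R9}
Step 15: reserve R10 C 2 -> on_hand[A=56 B=33 C=23 D=31 E=26] avail[A=51 B=33 C=9 D=31 E=23] open={R10,R6,R7,R8,R9}
Step 16: reserve R11 C 4 -> on_hand[A=56 B=33 C=23 D=31 E=26] avail[A=51 B=33 C=5 D=31 E=23] open={R10,R11,R6,R7,R8,R9}
Step 17: reserve R12 D 4 -> on_hand[A=56 B=33 C=23 D=31 E=26] avail[A=51 B=33 C=5 D=27 E=23] open={R10,R11,R12,R6,R7,R8,R9}
Step 18: commit R12 -> on_hand[A=56 B=33 C=23 D=27 E=26] avail[A=51 B=33 C=5 D=27 E=23] open={R10,R11,R6,R7,R8,R9}
Step 19: cancel R8 -> on_hand[A=56 B=33 C=23 D=27 E=26] avail[A=51 B=33 C=8 D=27 E=23] open={R10,R11,R6,R7,R9}
Step 20: commit R10 -> on_hand[A=56 B=33 C=21 D=27 E=26] avail[A=51 B=33 C=8 D=27 E=23] open={R11,R6,R7,R9}
Final available[D] = 27

Answer: 27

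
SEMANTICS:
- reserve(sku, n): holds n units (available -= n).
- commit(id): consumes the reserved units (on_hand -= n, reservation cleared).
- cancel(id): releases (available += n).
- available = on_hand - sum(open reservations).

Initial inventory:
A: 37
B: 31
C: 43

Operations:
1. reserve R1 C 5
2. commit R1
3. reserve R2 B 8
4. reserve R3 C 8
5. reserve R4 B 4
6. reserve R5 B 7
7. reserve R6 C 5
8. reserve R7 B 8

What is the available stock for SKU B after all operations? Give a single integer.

Step 1: reserve R1 C 5 -> on_hand[A=37 B=31 C=43] avail[A=37 B=31 C=38] open={R1}
Step 2: commit R1 -> on_hand[A=37 B=31 C=38] avail[A=37 B=31 C=38] open={}
Step 3: reserve R2 B 8 -> on_hand[A=37 B=31 C=38] avail[A=37 B=23 C=38] open={R2}
Step 4: reserve R3 C 8 -> on_hand[A=37 B=31 C=38] avail[A=37 B=23 C=30] open={R2,R3}
Step 5: reserve R4 B 4 -> on_hand[A=37 B=31 C=38] avail[A=37 B=19 C=30] open={R2,R3,R4}
Step 6: reserve R5 B 7 -> on_hand[A=37 B=31 C=38] avail[A=37 B=12 C=30] open={R2,R3,R4,R5}
Step 7: reserve R6 C 5 -> on_hand[A=37 B=31 C=38] avail[A=37 B=12 C=25] open={R2,R3,R4,R5,R6}
Step 8: reserve R7 B 8 -> on_hand[A=37 B=31 C=38] avail[A=37 B=4 C=25] open={R2,R3,R4,R5,R6,R7}
Final available[B] = 4

Answer: 4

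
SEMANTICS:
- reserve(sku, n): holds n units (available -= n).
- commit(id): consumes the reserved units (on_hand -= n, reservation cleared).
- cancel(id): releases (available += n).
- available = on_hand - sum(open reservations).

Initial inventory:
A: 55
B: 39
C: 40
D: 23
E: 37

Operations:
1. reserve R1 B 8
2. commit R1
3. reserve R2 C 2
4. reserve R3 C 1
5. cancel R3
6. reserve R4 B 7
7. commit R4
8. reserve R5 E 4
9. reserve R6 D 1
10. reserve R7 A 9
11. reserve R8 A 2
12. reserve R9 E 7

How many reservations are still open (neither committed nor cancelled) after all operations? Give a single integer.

Step 1: reserve R1 B 8 -> on_hand[A=55 B=39 C=40 D=23 E=37] avail[A=55 B=31 C=40 D=23 E=37] open={R1}
Step 2: commit R1 -> on_hand[A=55 B=31 C=40 D=23 E=37] avail[A=55 B=31 C=40 D=23 E=37] open={}
Step 3: reserve R2 C 2 -> on_hand[A=55 B=31 C=40 D=23 E=37] avail[A=55 B=31 C=38 D=23 E=37] open={R2}
Step 4: reserve R3 C 1 -> on_hand[A=55 B=31 C=40 D=23 E=37] avail[A=55 B=31 C=37 D=23 E=37] open={R2,R3}
Step 5: cancel R3 -> on_hand[A=55 B=31 C=40 D=23 E=37] avail[A=55 B=31 C=38 D=23 E=37] open={R2}
Step 6: reserve R4 B 7 -> on_hand[A=55 B=31 C=40 D=23 E=37] avail[A=55 B=24 C=38 D=23 E=37] open={R2,R4}
Step 7: commit R4 -> on_hand[A=55 B=24 C=40 D=23 E=37] avail[A=55 B=24 C=38 D=23 E=37] open={R2}
Step 8: reserve R5 E 4 -> on_hand[A=55 B=24 C=40 D=23 E=37] avail[A=55 B=24 C=38 D=23 E=33] open={R2,R5}
Step 9: reserve R6 D 1 -> on_hand[A=55 B=24 C=40 D=23 E=37] avail[A=55 B=24 C=38 D=22 E=33] open={R2,R5,R6}
Step 10: reserve R7 A 9 -> on_hand[A=55 B=24 C=40 D=23 E=37] avail[A=46 B=24 C=38 D=22 E=33] open={R2,R5,R6,R7}
Step 11: reserve R8 A 2 -> on_hand[A=55 B=24 C=40 D=23 E=37] avail[A=44 B=24 C=38 D=22 E=33] open={R2,R5,R6,R7,R8}
Step 12: reserve R9 E 7 -> on_hand[A=55 B=24 C=40 D=23 E=37] avail[A=44 B=24 C=38 D=22 E=26] open={R2,R5,R6,R7,R8,R9}
Open reservations: ['R2', 'R5', 'R6', 'R7', 'R8', 'R9'] -> 6

Answer: 6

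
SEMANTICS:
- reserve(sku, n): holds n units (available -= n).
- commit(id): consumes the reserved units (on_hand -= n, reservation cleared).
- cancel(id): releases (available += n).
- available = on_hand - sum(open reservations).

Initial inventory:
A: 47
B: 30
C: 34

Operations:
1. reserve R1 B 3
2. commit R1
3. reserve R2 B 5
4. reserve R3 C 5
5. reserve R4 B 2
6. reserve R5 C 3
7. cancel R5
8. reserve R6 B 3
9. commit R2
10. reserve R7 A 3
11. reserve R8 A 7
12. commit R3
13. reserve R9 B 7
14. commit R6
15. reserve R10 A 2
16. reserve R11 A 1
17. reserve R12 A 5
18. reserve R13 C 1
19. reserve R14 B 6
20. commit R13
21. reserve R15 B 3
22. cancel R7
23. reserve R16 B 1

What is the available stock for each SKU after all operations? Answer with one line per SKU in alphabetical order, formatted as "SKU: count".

Answer: A: 32
B: 0
C: 28

Derivation:
Step 1: reserve R1 B 3 -> on_hand[A=47 B=30 C=34] avail[A=47 B=27 C=34] open={R1}
Step 2: commit R1 -> on_hand[A=47 B=27 C=34] avail[A=47 B=27 C=34] open={}
Step 3: reserve R2 B 5 -> on_hand[A=47 B=27 C=34] avail[A=47 B=22 C=34] open={R2}
Step 4: reserve R3 C 5 -> on_hand[A=47 B=27 C=34] avail[A=47 B=22 C=29] open={R2,R3}
Step 5: reserve R4 B 2 -> on_hand[A=47 B=27 C=34] avail[A=47 B=20 C=29] open={R2,R3,R4}
Step 6: reserve R5 C 3 -> on_hand[A=47 B=27 C=34] avail[A=47 B=20 C=26] open={R2,R3,R4,R5}
Step 7: cancel R5 -> on_hand[A=47 B=27 C=34] avail[A=47 B=20 C=29] open={R2,R3,R4}
Step 8: reserve R6 B 3 -> on_hand[A=47 B=27 C=34] avail[A=47 B=17 C=29] open={R2,R3,R4,R6}
Step 9: commit R2 -> on_hand[A=47 B=22 C=34] avail[A=47 B=17 C=29] open={R3,R4,R6}
Step 10: reserve R7 A 3 -> on_hand[A=47 B=22 C=34] avail[A=44 B=17 C=29] open={R3,R4,R6,R7}
Step 11: reserve R8 A 7 -> on_hand[A=47 B=22 C=34] avail[A=37 B=17 C=29] open={R3,R4,R6,R7,R8}
Step 12: commit R3 -> on_hand[A=47 B=22 C=29] avail[A=37 B=17 C=29] open={R4,R6,R7,R8}
Step 13: reserve R9 B 7 -> on_hand[A=47 B=22 C=29] avail[A=37 B=10 C=29] open={R4,R6,R7,R8,R9}
Step 14: commit R6 -> on_hand[A=47 B=19 C=29] avail[A=37 B=10 C=29] open={R4,R7,R8,R9}
Step 15: reserve R10 A 2 -> on_hand[A=47 B=19 C=29] avail[A=35 B=10 C=29] open={R10,R4,R7,R8,R9}
Step 16: reserve R11 A 1 -> on_hand[A=47 B=19 C=29] avail[A=34 B=10 C=29] open={R10,R11,R4,R7,R8,R9}
Step 17: reserve R12 A 5 -> on_hand[A=47 B=19 C=29] avail[A=29 B=10 C=29] open={R10,R11,R12,R4,R7,R8,R9}
Step 18: reserve R13 C 1 -> on_hand[A=47 B=19 C=29] avail[A=29 B=10 C=28] open={R10,R11,R12,R13,R4,R7,R8,R9}
Step 19: reserve R14 B 6 -> on_hand[A=47 B=19 C=29] avail[A=29 B=4 C=28] open={R10,R11,R12,R13,R14,R4,R7,R8,R9}
Step 20: commit R13 -> on_hand[A=47 B=19 C=28] avail[A=29 B=4 C=28] open={R10,R11,R12,R14,R4,R7,R8,R9}
Step 21: reserve R15 B 3 -> on_hand[A=47 B=19 C=28] avail[A=29 B=1 C=28] open={R10,R11,R12,R14,R15,R4,R7,R8,R9}
Step 22: cancel R7 -> on_hand[A=47 B=19 C=28] avail[A=32 B=1 C=28] open={R10,R11,R12,R14,R15,R4,R8,R9}
Step 23: reserve R16 B 1 -> on_hand[A=47 B=19 C=28] avail[A=32 B=0 C=28] open={R10,R11,R12,R14,R15,R16,R4,R8,R9}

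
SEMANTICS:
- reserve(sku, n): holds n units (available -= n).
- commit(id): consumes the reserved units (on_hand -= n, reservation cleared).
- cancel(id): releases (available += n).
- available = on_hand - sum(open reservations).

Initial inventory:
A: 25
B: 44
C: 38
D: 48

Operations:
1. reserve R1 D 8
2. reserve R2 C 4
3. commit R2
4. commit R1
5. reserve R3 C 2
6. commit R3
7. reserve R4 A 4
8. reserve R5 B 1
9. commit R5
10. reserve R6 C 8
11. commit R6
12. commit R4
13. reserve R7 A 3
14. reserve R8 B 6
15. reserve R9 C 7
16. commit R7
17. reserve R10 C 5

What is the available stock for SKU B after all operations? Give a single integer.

Step 1: reserve R1 D 8 -> on_hand[A=25 B=44 C=38 D=48] avail[A=25 B=44 C=38 D=40] open={R1}
Step 2: reserve R2 C 4 -> on_hand[A=25 B=44 C=38 D=48] avail[A=25 B=44 C=34 D=40] open={R1,R2}
Step 3: commit R2 -> on_hand[A=25 B=44 C=34 D=48] avail[A=25 B=44 C=34 D=40] open={R1}
Step 4: commit R1 -> on_hand[A=25 B=44 C=34 D=40] avail[A=25 B=44 C=34 D=40] open={}
Step 5: reserve R3 C 2 -> on_hand[A=25 B=44 C=34 D=40] avail[A=25 B=44 C=32 D=40] open={R3}
Step 6: commit R3 -> on_hand[A=25 B=44 C=32 D=40] avail[A=25 B=44 C=32 D=40] open={}
Step 7: reserve R4 A 4 -> on_hand[A=25 B=44 C=32 D=40] avail[A=21 B=44 C=32 D=40] open={R4}
Step 8: reserve R5 B 1 -> on_hand[A=25 B=44 C=32 D=40] avail[A=21 B=43 C=32 D=40] open={R4,R5}
Step 9: commit R5 -> on_hand[A=25 B=43 C=32 D=40] avail[A=21 B=43 C=32 D=40] open={R4}
Step 10: reserve R6 C 8 -> on_hand[A=25 B=43 C=32 D=40] avail[A=21 B=43 C=24 D=40] open={R4,R6}
Step 11: commit R6 -> on_hand[A=25 B=43 C=24 D=40] avail[A=21 B=43 C=24 D=40] open={R4}
Step 12: commit R4 -> on_hand[A=21 B=43 C=24 D=40] avail[A=21 B=43 C=24 D=40] open={}
Step 13: reserve R7 A 3 -> on_hand[A=21 B=43 C=24 D=40] avail[A=18 B=43 C=24 D=40] open={R7}
Step 14: reserve R8 B 6 -> on_hand[A=21 B=43 C=24 D=40] avail[A=18 B=37 C=24 D=40] open={R7,R8}
Step 15: reserve R9 C 7 -> on_hand[A=21 B=43 C=24 D=40] avail[A=18 B=37 C=17 D=40] open={R7,R8,R9}
Step 16: commit R7 -> on_hand[A=18 B=43 C=24 D=40] avail[A=18 B=37 C=17 D=40] open={R8,R9}
Step 17: reserve R10 C 5 -> on_hand[A=18 B=43 C=24 D=40] avail[A=18 B=37 C=12 D=40] open={R10,R8,R9}
Final available[B] = 37

Answer: 37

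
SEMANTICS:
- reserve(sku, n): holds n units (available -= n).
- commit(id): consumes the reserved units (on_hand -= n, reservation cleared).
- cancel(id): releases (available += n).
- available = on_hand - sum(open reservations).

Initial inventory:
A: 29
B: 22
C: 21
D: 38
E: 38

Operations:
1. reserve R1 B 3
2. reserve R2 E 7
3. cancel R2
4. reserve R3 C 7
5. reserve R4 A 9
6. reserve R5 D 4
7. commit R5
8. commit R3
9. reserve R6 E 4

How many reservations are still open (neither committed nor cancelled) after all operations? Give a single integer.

Step 1: reserve R1 B 3 -> on_hand[A=29 B=22 C=21 D=38 E=38] avail[A=29 B=19 C=21 D=38 E=38] open={R1}
Step 2: reserve R2 E 7 -> on_hand[A=29 B=22 C=21 D=38 E=38] avail[A=29 B=19 C=21 D=38 E=31] open={R1,R2}
Step 3: cancel R2 -> on_hand[A=29 B=22 C=21 D=38 E=38] avail[A=29 B=19 C=21 D=38 E=38] open={R1}
Step 4: reserve R3 C 7 -> on_hand[A=29 B=22 C=21 D=38 E=38] avail[A=29 B=19 C=14 D=38 E=38] open={R1,R3}
Step 5: reserve R4 A 9 -> on_hand[A=29 B=22 C=21 D=38 E=38] avail[A=20 B=19 C=14 D=38 E=38] open={R1,R3,R4}
Step 6: reserve R5 D 4 -> on_hand[A=29 B=22 C=21 D=38 E=38] avail[A=20 B=19 C=14 D=34 E=38] open={R1,R3,R4,R5}
Step 7: commit R5 -> on_hand[A=29 B=22 C=21 D=34 E=38] avail[A=20 B=19 C=14 D=34 E=38] open={R1,R3,R4}
Step 8: commit R3 -> on_hand[A=29 B=22 C=14 D=34 E=38] avail[A=20 B=19 C=14 D=34 E=38] open={R1,R4}
Step 9: reserve R6 E 4 -> on_hand[A=29 B=22 C=14 D=34 E=38] avail[A=20 B=19 C=14 D=34 E=34] open={R1,R4,R6}
Open reservations: ['R1', 'R4', 'R6'] -> 3

Answer: 3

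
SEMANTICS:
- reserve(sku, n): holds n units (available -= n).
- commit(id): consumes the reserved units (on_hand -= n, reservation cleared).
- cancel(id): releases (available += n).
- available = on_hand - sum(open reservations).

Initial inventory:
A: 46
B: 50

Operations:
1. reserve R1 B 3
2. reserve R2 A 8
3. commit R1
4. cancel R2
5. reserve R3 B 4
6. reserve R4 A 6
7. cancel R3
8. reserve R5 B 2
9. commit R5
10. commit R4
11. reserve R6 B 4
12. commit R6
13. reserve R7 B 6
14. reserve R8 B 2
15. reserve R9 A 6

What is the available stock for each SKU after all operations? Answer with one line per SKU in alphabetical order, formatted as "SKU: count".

Step 1: reserve R1 B 3 -> on_hand[A=46 B=50] avail[A=46 B=47] open={R1}
Step 2: reserve R2 A 8 -> on_hand[A=46 B=50] avail[A=38 B=47] open={R1,R2}
Step 3: commit R1 -> on_hand[A=46 B=47] avail[A=38 B=47] open={R2}
Step 4: cancel R2 -> on_hand[A=46 B=47] avail[A=46 B=47] open={}
Step 5: reserve R3 B 4 -> on_hand[A=46 B=47] avail[A=46 B=43] open={R3}
Step 6: reserve R4 A 6 -> on_hand[A=46 B=47] avail[A=40 B=43] open={R3,R4}
Step 7: cancel R3 -> on_hand[A=46 B=47] avail[A=40 B=47] open={R4}
Step 8: reserve R5 B 2 -> on_hand[A=46 B=47] avail[A=40 B=45] open={R4,R5}
Step 9: commit R5 -> on_hand[A=46 B=45] avail[A=40 B=45] open={R4}
Step 10: commit R4 -> on_hand[A=40 B=45] avail[A=40 B=45] open={}
Step 11: reserve R6 B 4 -> on_hand[A=40 B=45] avail[A=40 B=41] open={R6}
Step 12: commit R6 -> on_hand[A=40 B=41] avail[A=40 B=41] open={}
Step 13: reserve R7 B 6 -> on_hand[A=40 B=41] avail[A=40 B=35] open={R7}
Step 14: reserve R8 B 2 -> on_hand[A=40 B=41] avail[A=40 B=33] open={R7,R8}
Step 15: reserve R9 A 6 -> on_hand[A=40 B=41] avail[A=34 B=33] open={R7,R8,R9}

Answer: A: 34
B: 33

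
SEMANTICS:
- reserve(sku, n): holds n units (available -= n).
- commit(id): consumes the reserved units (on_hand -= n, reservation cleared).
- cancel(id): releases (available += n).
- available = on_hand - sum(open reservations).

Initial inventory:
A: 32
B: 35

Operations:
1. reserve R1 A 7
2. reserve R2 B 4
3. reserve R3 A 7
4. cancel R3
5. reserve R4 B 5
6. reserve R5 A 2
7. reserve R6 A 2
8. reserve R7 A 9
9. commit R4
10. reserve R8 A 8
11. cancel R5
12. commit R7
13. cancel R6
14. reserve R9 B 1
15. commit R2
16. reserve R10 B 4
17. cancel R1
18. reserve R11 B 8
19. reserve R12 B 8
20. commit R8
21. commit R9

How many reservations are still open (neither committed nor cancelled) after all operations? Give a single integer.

Step 1: reserve R1 A 7 -> on_hand[A=32 B=35] avail[A=25 B=35] open={R1}
Step 2: reserve R2 B 4 -> on_hand[A=32 B=35] avail[A=25 B=31] open={R1,R2}
Step 3: reserve R3 A 7 -> on_hand[A=32 B=35] avail[A=18 B=31] open={R1,R2,R3}
Step 4: cancel R3 -> on_hand[A=32 B=35] avail[A=25 B=31] open={R1,R2}
Step 5: reserve R4 B 5 -> on_hand[A=32 B=35] avail[A=25 B=26] open={R1,R2,R4}
Step 6: reserve R5 A 2 -> on_hand[A=32 B=35] avail[A=23 B=26] open={R1,R2,R4,R5}
Step 7: reserve R6 A 2 -> on_hand[A=32 B=35] avail[A=21 B=26] open={R1,R2,R4,R5,R6}
Step 8: reserve R7 A 9 -> on_hand[A=32 B=35] avail[A=12 B=26] open={R1,R2,R4,R5,R6,R7}
Step 9: commit R4 -> on_hand[A=32 B=30] avail[A=12 B=26] open={R1,R2,R5,R6,R7}
Step 10: reserve R8 A 8 -> on_hand[A=32 B=30] avail[A=4 B=26] open={R1,R2,R5,R6,R7,R8}
Step 11: cancel R5 -> on_hand[A=32 B=30] avail[A=6 B=26] open={R1,R2,R6,R7,R8}
Step 12: commit R7 -> on_hand[A=23 B=30] avail[A=6 B=26] open={R1,R2,R6,R8}
Step 13: cancel R6 -> on_hand[A=23 B=30] avail[A=8 B=26] open={R1,R2,R8}
Step 14: reserve R9 B 1 -> on_hand[A=23 B=30] avail[A=8 B=25] open={R1,R2,R8,R9}
Step 15: commit R2 -> on_hand[A=23 B=26] avail[A=8 B=25] open={R1,R8,R9}
Step 16: reserve R10 B 4 -> on_hand[A=23 B=26] avail[A=8 B=21] open={R1,R10,R8,R9}
Step 17: cancel R1 -> on_hand[A=23 B=26] avail[A=15 B=21] open={R10,R8,R9}
Step 18: reserve R11 B 8 -> on_hand[A=23 B=26] avail[A=15 B=13] open={R10,R11,R8,R9}
Step 19: reserve R12 B 8 -> on_hand[A=23 B=26] avail[A=15 B=5] open={R10,R11,R12,R8,R9}
Step 20: commit R8 -> on_hand[A=15 B=26] avail[A=15 B=5] open={R10,R11,R12,R9}
Step 21: commit R9 -> on_hand[A=15 B=25] avail[A=15 B=5] open={R10,R11,R12}
Open reservations: ['R10', 'R11', 'R12'] -> 3

Answer: 3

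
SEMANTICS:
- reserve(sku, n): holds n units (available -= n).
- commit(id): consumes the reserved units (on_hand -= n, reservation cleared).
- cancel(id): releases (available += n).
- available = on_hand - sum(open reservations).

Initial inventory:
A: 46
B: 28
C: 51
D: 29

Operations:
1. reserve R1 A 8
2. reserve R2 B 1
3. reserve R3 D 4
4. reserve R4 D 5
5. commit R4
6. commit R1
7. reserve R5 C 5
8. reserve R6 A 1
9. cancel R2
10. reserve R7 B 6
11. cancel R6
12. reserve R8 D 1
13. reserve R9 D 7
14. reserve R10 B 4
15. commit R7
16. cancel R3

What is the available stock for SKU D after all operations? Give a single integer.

Answer: 16

Derivation:
Step 1: reserve R1 A 8 -> on_hand[A=46 B=28 C=51 D=29] avail[A=38 B=28 C=51 D=29] open={R1}
Step 2: reserve R2 B 1 -> on_hand[A=46 B=28 C=51 D=29] avail[A=38 B=27 C=51 D=29] open={R1,R2}
Step 3: reserve R3 D 4 -> on_hand[A=46 B=28 C=51 D=29] avail[A=38 B=27 C=51 D=25] open={R1,R2,R3}
Step 4: reserve R4 D 5 -> on_hand[A=46 B=28 C=51 D=29] avail[A=38 B=27 C=51 D=20] open={R1,R2,R3,R4}
Step 5: commit R4 -> on_hand[A=46 B=28 C=51 D=24] avail[A=38 B=27 C=51 D=20] open={R1,R2,R3}
Step 6: commit R1 -> on_hand[A=38 B=28 C=51 D=24] avail[A=38 B=27 C=51 D=20] open={R2,R3}
Step 7: reserve R5 C 5 -> on_hand[A=38 B=28 C=51 D=24] avail[A=38 B=27 C=46 D=20] open={R2,R3,R5}
Step 8: reserve R6 A 1 -> on_hand[A=38 B=28 C=51 D=24] avail[A=37 B=27 C=46 D=20] open={R2,R3,R5,R6}
Step 9: cancel R2 -> on_hand[A=38 B=28 C=51 D=24] avail[A=37 B=28 C=46 D=20] open={R3,R5,R6}
Step 10: reserve R7 B 6 -> on_hand[A=38 B=28 C=51 D=24] avail[A=37 B=22 C=46 D=20] open={R3,R5,R6,R7}
Step 11: cancel R6 -> on_hand[A=38 B=28 C=51 D=24] avail[A=38 B=22 C=46 D=20] open={R3,R5,R7}
Step 12: reserve R8 D 1 -> on_hand[A=38 B=28 C=51 D=24] avail[A=38 B=22 C=46 D=19] open={R3,R5,R7,R8}
Step 13: reserve R9 D 7 -> on_hand[A=38 B=28 C=51 D=24] avail[A=38 B=22 C=46 D=12] open={R3,R5,R7,R8,R9}
Step 14: reserve R10 B 4 -> on_hand[A=38 B=28 C=51 D=24] avail[A=38 B=18 C=46 D=12] open={R10,R3,R5,R7,R8,R9}
Step 15: commit R7 -> on_hand[A=38 B=22 C=51 D=24] avail[A=38 B=18 C=46 D=12] open={R10,R3,R5,R8,R9}
Step 16: cancel R3 -> on_hand[A=38 B=22 C=51 D=24] avail[A=38 B=18 C=46 D=16] open={R10,R5,R8,R9}
Final available[D] = 16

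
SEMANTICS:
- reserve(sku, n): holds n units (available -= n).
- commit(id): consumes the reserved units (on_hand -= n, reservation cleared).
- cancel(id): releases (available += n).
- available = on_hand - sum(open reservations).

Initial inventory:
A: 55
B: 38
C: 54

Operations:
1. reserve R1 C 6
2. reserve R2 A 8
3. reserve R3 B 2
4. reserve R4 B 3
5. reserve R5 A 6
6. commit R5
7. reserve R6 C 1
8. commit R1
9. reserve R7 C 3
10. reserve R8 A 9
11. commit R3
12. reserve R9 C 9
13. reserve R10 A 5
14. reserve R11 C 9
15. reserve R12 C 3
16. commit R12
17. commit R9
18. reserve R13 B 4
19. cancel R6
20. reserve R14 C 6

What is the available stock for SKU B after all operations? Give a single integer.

Answer: 29

Derivation:
Step 1: reserve R1 C 6 -> on_hand[A=55 B=38 C=54] avail[A=55 B=38 C=48] open={R1}
Step 2: reserve R2 A 8 -> on_hand[A=55 B=38 C=54] avail[A=47 B=38 C=48] open={R1,R2}
Step 3: reserve R3 B 2 -> on_hand[A=55 B=38 C=54] avail[A=47 B=36 C=48] open={R1,R2,R3}
Step 4: reserve R4 B 3 -> on_hand[A=55 B=38 C=54] avail[A=47 B=33 C=48] open={R1,R2,R3,R4}
Step 5: reserve R5 A 6 -> on_hand[A=55 B=38 C=54] avail[A=41 B=33 C=48] open={R1,R2,R3,R4,R5}
Step 6: commit R5 -> on_hand[A=49 B=38 C=54] avail[A=41 B=33 C=48] open={R1,R2,R3,R4}
Step 7: reserve R6 C 1 -> on_hand[A=49 B=38 C=54] avail[A=41 B=33 C=47] open={R1,R2,R3,R4,R6}
Step 8: commit R1 -> on_hand[A=49 B=38 C=48] avail[A=41 B=33 C=47] open={R2,R3,R4,R6}
Step 9: reserve R7 C 3 -> on_hand[A=49 B=38 C=48] avail[A=41 B=33 C=44] open={R2,R3,R4,R6,R7}
Step 10: reserve R8 A 9 -> on_hand[A=49 B=38 C=48] avail[A=32 B=33 C=44] open={R2,R3,R4,R6,R7,R8}
Step 11: commit R3 -> on_hand[A=49 B=36 C=48] avail[A=32 B=33 C=44] open={R2,R4,R6,R7,R8}
Step 12: reserve R9 C 9 -> on_hand[A=49 B=36 C=48] avail[A=32 B=33 C=35] open={R2,R4,R6,R7,R8,R9}
Step 13: reserve R10 A 5 -> on_hand[A=49 B=36 C=48] avail[A=27 B=33 C=35] open={R10,R2,R4,R6,R7,R8,R9}
Step 14: reserve R11 C 9 -> on_hand[A=49 B=36 C=48] avail[A=27 B=33 C=26] open={R10,R11,R2,R4,R6,R7,R8,R9}
Step 15: reserve R12 C 3 -> on_hand[A=49 B=36 C=48] avail[A=27 B=33 C=23] open={R10,R11,R12,R2,R4,R6,R7,R8,R9}
Step 16: commit R12 -> on_hand[A=49 B=36 C=45] avail[A=27 B=33 C=23] open={R10,R11,R2,R4,R6,R7,R8,R9}
Step 17: commit R9 -> on_hand[A=49 B=36 C=36] avail[A=27 B=33 C=23] open={R10,R11,R2,R4,R6,R7,R8}
Step 18: reserve R13 B 4 -> on_hand[A=49 B=36 C=36] avail[A=27 B=29 C=23] open={R10,R11,R13,R2,R4,R6,R7,R8}
Step 19: cancel R6 -> on_hand[A=49 B=36 C=36] avail[A=27 B=29 C=24] open={R10,R11,R13,R2,R4,R7,R8}
Step 20: reserve R14 C 6 -> on_hand[A=49 B=36 C=36] avail[A=27 B=29 C=18] open={R10,R11,R13,R14,R2,R4,R7,R8}
Final available[B] = 29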